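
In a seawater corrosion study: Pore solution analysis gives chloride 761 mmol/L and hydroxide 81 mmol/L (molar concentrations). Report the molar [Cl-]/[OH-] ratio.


Threshold parameter = [Cl-] / [OH-] (molar basis; both in mmol/L, so units cancel)
Ratio = 761 / 81 = 9.4

9.4


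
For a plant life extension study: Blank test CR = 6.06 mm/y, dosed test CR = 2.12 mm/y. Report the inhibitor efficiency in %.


Apply the inhibitor-efficiency definition: IE = (CR_blank − CR_inh)/CR_blank × 100
IE = (6.06 − 2.12) / 6.06 × 100
IE = 3.94 / 6.06 × 100 = 65.0 %

65.0 %


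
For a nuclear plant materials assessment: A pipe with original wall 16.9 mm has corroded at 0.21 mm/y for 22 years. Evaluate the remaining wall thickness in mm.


Remaining wall = original − CR × time
t = 16.9 − 0.21*22 = 16.9 − 4.62 = 12.28 mm

12.28 mm


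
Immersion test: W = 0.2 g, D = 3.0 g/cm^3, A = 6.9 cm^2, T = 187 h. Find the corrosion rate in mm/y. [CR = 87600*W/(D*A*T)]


Apply the mm/y weight-loss relation: CR = 87600 * W / (D * A * T)
Numerator: 87600 * 0.2 = 17520.0
Denominator: 3.0 * 6.9 * 187 = 3870.9
CR = 17520.0 / 3870.9 = 4.5261 mm/y

4.5261 mm/y


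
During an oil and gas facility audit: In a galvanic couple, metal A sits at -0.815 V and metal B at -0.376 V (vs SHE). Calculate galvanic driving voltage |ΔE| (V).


Driving voltage is the absolute potential difference.
|ΔE| = |-0.815 − (-0.376)| = 0.439 V

0.439 V


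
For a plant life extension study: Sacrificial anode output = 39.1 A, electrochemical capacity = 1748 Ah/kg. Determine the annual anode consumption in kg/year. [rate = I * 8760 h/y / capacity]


Annual consumption = current * hours per year / capacity
Rate = 39.1 * 8760 / 1748 = 195.9 kg/year

195.9 kg/year


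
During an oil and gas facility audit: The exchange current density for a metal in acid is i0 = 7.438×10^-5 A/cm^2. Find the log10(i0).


i0 = 7.438×10^-5 A/cm^2
log10(i0) = -4.129

-4.129


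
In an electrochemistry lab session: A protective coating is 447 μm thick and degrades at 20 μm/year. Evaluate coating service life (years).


Service life = thickness / degradation rate
Life = 447 / 20 = 22.4 years

22.4 years


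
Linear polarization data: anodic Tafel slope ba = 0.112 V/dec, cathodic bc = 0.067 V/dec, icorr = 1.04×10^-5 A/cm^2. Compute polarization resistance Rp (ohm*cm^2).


Apply the Stern-Geary equation: Rp = ba*bc / (2.303*icorr*(ba+bc))
ba*bc = 0.112*0.067 = 0.007504
ba+bc = 0.179; 2.303*icorr*(ba+bc) = 2.303*1.04×10^-5*0.179 = 4.2872648×10^-6
Rp = 0.007504 / 4.2872648×10^-6 = 1750.3 ohm*cm^2

1750.3 ohm*cm^2


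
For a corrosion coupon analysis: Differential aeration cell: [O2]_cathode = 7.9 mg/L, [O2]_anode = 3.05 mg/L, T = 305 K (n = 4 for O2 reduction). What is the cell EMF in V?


Apply the Nernst concentration-cell relation: E = (RT/nF)*ln(C_cathode/C_anode)
RT/nF = 8.314*305/(4*96485) = 0.00657037 V
ln(7.9/3.05) = 0.95172
E = 0.00657037 * 0.95172 = 0.00625 V

0.00625 V


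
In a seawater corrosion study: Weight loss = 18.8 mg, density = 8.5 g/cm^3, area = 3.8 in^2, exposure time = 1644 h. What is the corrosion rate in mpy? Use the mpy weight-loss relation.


Apply the mpy weight-loss relation: CR = 534 * W / (D * A * T)
Numerator: 534 * 18.8 = 10039.2
Denominator: 8.5 * 3.8 * 1644 = 53101.2
CR = 10039.2 / 53101.2 = 0.189 mpy

0.189 mpy


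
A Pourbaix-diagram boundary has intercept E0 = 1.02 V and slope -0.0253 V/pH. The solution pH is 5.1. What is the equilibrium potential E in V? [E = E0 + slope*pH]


Apply the Pourbaix line equation: E = E0 + slope*pH
E = 1.02 + (-0.0253)*5.1 = 1.02 + (-0.12903) = 0.89097 V
Rounded to 4 decimal places: E = 0.8910 V

0.8910 V


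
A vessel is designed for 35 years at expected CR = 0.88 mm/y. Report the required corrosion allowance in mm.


Corrosion allowance = CR × design life
CA = 0.88 * 35 = 30.8 mm

30.8 mm


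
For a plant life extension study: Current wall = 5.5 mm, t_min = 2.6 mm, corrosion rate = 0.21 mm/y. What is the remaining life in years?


Apply the remaining-life relation: RL = (t_current − t_min) / CR
RL = (5.5 − 2.6) / 0.21 = 2.9 / 0.21 = 13.8 years

13.8 years


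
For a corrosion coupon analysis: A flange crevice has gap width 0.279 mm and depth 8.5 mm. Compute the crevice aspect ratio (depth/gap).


Aspect ratio = depth / gap
Ratio = 8.5 / 0.279 = 30.5

30.5


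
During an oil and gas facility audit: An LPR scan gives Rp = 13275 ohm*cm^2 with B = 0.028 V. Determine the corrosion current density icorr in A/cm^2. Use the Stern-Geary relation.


Apply the Stern-Geary relation: icorr = B / Rp
icorr = 0.028 / 13275 = 2.109×10^-6 A/cm^2

2.109×10^-6 A/cm^2


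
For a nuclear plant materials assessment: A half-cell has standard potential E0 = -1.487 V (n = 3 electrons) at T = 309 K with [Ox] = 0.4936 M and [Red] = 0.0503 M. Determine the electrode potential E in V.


Apply the Nernst equation: E = E0 + (RT/nF)*ln([Ox]/[Red])
Step 1: RT/nF = 8.314*309/(3*96485) = 0.00887539 V
Step 2: [Ox]/[Red] = 0.4936/0.0503 = 9.813121
Step 3: ln(9.813121) = 2.28372
Step 4: correction = 0.00887539 * 2.28372 = 0.0203 V
E = -1.487 + 0.0203 = -1.4667 V

-1.4667 V


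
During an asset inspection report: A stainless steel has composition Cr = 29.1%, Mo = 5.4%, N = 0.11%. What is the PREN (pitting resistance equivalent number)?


Apply the PREN formula: PREN = Cr + 3.3*Mo + 16*N
PREN = 29.1 + 3.3*5.4 + 16*0.11
PREN = 29.1 + 17.82 + 1.76 = 48.68

48.68


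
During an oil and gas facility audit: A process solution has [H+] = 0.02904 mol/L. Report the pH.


pH = −log10[H+]
pH = −log10(0.02904) = 1.54

1.54


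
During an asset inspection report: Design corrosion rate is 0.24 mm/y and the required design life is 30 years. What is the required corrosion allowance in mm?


Corrosion allowance = CR × design life
CA = 0.24 * 30 = 7.2 mm

7.2 mm


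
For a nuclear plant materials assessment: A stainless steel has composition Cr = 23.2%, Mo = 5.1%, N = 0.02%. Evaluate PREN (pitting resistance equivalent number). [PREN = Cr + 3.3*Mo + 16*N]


Apply the PREN formula: PREN = Cr + 3.3*Mo + 16*N
PREN = 23.2 + 3.3*5.1 + 16*0.02
PREN = 23.2 + 16.83 + 0.32 = 40.35

40.35


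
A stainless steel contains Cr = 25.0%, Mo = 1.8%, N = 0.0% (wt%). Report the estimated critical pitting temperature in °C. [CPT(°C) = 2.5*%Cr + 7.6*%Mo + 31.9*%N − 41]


Apply the ASTM G48 empirical CPT estimate: CPT(°C) = 2.5*%Cr + 7.6*%Mo + 31.9*%N − 41
2.5*25.0 = 62.5; 7.6*1.8 = 13.68; 31.9*0.0 = 0
CPT = 62.5 + 13.68 + 0 − 41 = 35.18 °C
Rounded to 0.1 °C: CPT ≈ 35.2 °C

35.2 °C


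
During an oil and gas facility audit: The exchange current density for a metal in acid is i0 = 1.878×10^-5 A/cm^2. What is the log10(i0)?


i0 = 1.878×10^-5 A/cm^2
log10(i0) = -4.726

-4.726


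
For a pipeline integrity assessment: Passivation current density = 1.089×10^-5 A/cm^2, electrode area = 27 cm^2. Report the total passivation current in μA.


I = i_pass * A, then convert A → μA (×10^6)
I = 1.089×10^-5 * 27 * 10^6 = 294.03 μA

294.03 μA


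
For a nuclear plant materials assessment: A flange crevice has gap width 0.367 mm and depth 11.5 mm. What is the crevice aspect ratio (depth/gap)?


Aspect ratio = depth / gap
Ratio = 11.5 / 0.367 = 31.3

31.3


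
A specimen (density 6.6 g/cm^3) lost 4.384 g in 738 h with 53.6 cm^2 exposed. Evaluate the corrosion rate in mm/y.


Apply the mm/y weight-loss relation: CR = 87600 * W / (D * A * T)
Numerator: 87600 * 4.384 = 384038.4
Denominator: 6.6 * 53.6 * 738 = 261074.88
CR = 384038.4 / 261074.88 = 1.47099 mm/y

1.47099 mm/y


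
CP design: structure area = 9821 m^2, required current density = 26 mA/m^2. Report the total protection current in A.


I = area * current density, then convert mA → A (÷1000)
I = 9821 * 26 / 1000 = 255.35 A

255.35 A


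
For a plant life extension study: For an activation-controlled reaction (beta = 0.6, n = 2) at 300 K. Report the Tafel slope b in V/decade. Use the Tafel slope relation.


Apply the Tafel slope relation: b = 2.303*R*T/(beta*n*F)
Numerator: 2.303 * 8.314 * 300 = 5744.14
Denominator: 0.6 * 2 * 96485 = 115782.0
b = 5744.14 / 115782.0 = 0.05 V/decade

0.05 V/decade


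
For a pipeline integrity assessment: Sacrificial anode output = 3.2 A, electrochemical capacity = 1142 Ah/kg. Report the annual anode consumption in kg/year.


Annual consumption = current * hours per year / capacity
Rate = 3.2 * 8760 / 1142 = 24.5 kg/year

24.5 kg/year


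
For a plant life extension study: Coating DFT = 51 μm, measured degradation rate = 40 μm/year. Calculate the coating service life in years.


Service life = thickness / degradation rate
Life = 51 / 40 = 1.3 years

1.3 years


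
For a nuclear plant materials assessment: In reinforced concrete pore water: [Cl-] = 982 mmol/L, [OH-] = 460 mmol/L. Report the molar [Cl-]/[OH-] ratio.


Threshold parameter = [Cl-] / [OH-] (molar basis; both in mmol/L, so units cancel)
Ratio = 982 / 460 = 2.13

2.13


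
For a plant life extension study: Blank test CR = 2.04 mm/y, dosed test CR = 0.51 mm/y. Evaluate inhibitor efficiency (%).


Apply the inhibitor-efficiency definition: IE = (CR_blank − CR_inh)/CR_blank × 100
IE = (2.04 − 0.51) / 2.04 × 100
IE = 1.53 / 2.04 × 100 = 75.0 %

75.0 %


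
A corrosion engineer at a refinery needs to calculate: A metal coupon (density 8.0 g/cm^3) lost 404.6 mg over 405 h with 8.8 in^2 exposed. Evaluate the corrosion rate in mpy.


Apply the mpy weight-loss relation: CR = 534 * W / (D * A * T)
Numerator: 534 * 404.6 = 216056.4
Denominator: 8.0 * 8.8 * 405 = 28512.0
CR = 216056.4 / 28512.0 = 7.5777 mpy

7.5777 mpy


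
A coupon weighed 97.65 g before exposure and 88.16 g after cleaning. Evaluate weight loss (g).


Weight loss = initial − final
WL = 97.65 − 88.16 = 9.49 g

9.49 g


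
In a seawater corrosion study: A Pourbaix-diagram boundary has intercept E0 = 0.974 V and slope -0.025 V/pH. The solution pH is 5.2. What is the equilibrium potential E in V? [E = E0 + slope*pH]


Apply the Pourbaix line equation: E = E0 + slope*pH
E = 0.974 + (-0.025)*5.2 = 0.974 + (-0.13) = 0.844 V
Rounded to 4 decimal places: E = 0.8440 V

0.8440 V


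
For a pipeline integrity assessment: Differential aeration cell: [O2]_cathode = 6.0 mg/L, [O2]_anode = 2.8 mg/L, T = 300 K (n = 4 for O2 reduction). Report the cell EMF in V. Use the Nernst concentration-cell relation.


Apply the Nernst concentration-cell relation: E = (RT/nF)*ln(C_cathode/C_anode)
RT/nF = 8.314*300/(4*96485) = 0.00646266 V
ln(6.0/2.8) = 0.76214
E = 0.00646266 * 0.76214 = 0.00493 V

0.00493 V


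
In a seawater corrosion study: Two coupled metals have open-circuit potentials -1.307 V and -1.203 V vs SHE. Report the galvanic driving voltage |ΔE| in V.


Driving voltage is the absolute potential difference.
|ΔE| = |-1.307 − (-1.203)| = 0.104 V

0.104 V


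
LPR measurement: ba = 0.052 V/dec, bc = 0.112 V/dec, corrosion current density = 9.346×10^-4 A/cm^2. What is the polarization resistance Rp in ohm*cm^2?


Apply the Stern-Geary equation: Rp = ba*bc / (2.303*icorr*(ba+bc))
ba*bc = 0.052*0.112 = 0.005824
ba+bc = 0.164; 2.303*icorr*(ba+bc) = 2.303*9.346×10^-4*0.164 = 3.5299094×10^-4
Rp = 0.005824 / 3.5299094×10^-4 = 16.5 ohm*cm^2

16.5 ohm*cm^2


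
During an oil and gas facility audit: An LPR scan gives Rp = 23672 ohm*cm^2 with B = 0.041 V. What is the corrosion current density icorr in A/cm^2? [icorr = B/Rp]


Apply the Stern-Geary relation: icorr = B / Rp
icorr = 0.041 / 23672 = 1.732×10^-6 A/cm^2

1.732×10^-6 A/cm^2


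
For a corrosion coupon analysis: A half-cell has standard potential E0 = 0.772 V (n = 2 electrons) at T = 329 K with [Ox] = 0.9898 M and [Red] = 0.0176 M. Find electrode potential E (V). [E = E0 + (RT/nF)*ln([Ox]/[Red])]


Apply the Nernst equation: E = E0 + (RT/nF)*ln([Ox]/[Red])
Step 1: RT/nF = 8.314*329/(2*96485) = 0.01417477 V
Step 2: [Ox]/[Red] = 0.9898/0.0176 = 56.238636
Step 3: ln(56.238636) = 4.029604
Step 4: correction = 0.01417477 * 4.029604 = 0.057 V
E = 0.772 + 0.057 = 0.829 V

0.829 V


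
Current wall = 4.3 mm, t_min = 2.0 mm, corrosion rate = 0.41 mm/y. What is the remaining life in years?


Apply the remaining-life relation: RL = (t_current − t_min) / CR
RL = (4.3 − 2.0) / 0.41 = 2.3 / 0.41 = 5.6 years

5.6 years


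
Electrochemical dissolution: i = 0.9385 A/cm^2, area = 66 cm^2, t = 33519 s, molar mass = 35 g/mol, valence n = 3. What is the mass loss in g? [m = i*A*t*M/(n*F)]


Apply Faraday's law: m = i*A*t*M / (n*F)
Total charge passed Q = i*A*t = 0.9385*66*33519 = 2076200.379 C
m = Q*M/(n*F) = 2076200.379*35/(3*96485) = 251.0477 g

251.0477 g


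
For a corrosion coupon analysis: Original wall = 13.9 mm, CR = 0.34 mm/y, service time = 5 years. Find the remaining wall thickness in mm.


Remaining wall = original − CR × time
t = 13.9 − 0.34*5 = 13.9 − 1.7 = 12.2 mm

12.2 mm


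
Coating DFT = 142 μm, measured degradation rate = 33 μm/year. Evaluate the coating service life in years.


Service life = thickness / degradation rate
Life = 142 / 33 = 4.3 years

4.3 years


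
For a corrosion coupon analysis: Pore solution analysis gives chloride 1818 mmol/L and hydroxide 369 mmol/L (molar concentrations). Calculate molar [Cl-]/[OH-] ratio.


Threshold parameter = [Cl-] / [OH-] (molar basis; both in mmol/L, so units cancel)
Ratio = 1818 / 369 = 4.93

4.93


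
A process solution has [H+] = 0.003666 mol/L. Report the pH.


pH = −log10[H+]
pH = −log10(0.003666) = 2.44

2.44


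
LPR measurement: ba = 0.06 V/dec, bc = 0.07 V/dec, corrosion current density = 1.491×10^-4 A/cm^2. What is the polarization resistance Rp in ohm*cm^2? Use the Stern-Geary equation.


Apply the Stern-Geary equation: Rp = ba*bc / (2.303*icorr*(ba+bc))
ba*bc = 0.06*0.07 = 0.0042
ba+bc = 0.13; 2.303*icorr*(ba+bc) = 2.303*1.491×10^-4*0.13 = 4.4639049×10^-5
Rp = 0.0042 / 4.4639049×10^-5 = 94.09 ohm*cm^2

94.09 ohm*cm^2


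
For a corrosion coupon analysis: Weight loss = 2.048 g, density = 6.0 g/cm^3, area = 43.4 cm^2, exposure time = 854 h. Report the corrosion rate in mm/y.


Apply the mm/y weight-loss relation: CR = 87600 * W / (D * A * T)
Numerator: 87600 * 2.048 = 179404.8
Denominator: 6.0 * 43.4 * 854 = 222381.6
CR = 179404.8 / 222381.6 = 0.806743 mm/y

0.806743 mm/y


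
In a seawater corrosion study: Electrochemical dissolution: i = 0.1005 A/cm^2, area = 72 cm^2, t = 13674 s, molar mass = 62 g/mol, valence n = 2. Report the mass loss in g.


Apply Faraday's law: m = i*A*t*M / (n*F)
Total charge passed Q = i*A*t = 0.1005*72*13674 = 98945.064 C
m = Q*M/(n*F) = 98945.064*62/(2*96485) = 31.79 g

31.79 g


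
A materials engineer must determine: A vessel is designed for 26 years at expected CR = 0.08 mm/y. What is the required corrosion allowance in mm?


Corrosion allowance = CR × design life
CA = 0.08 * 26 = 2.08 mm

2.08 mm


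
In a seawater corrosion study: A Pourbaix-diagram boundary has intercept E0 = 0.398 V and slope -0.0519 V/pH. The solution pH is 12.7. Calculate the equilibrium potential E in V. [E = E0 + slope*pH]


Apply the Pourbaix line equation: E = E0 + slope*pH
E = 0.398 + (-0.0519)*12.7 = 0.398 + (-0.65913) = -0.26113 V
Rounded to 3 decimal places: E = -0.261 V

-0.261 V


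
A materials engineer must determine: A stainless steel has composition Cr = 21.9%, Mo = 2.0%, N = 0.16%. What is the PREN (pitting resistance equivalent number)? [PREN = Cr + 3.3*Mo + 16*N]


Apply the PREN formula: PREN = Cr + 3.3*Mo + 16*N
PREN = 21.9 + 3.3*2.0 + 16*0.16
PREN = 21.9 + 6.6 + 2.56 = 31.06

31.06


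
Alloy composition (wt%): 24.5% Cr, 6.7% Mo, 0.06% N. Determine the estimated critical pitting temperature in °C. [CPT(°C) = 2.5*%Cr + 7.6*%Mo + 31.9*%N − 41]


Apply the ASTM G48 empirical CPT estimate: CPT(°C) = 2.5*%Cr + 7.6*%Mo + 31.9*%N − 41
2.5*24.5 = 61.25; 7.6*6.7 = 50.92; 31.9*0.06 = 1.914
CPT = 61.25 + 50.92 + 1.914 − 41 = 73.084 °C
Rounded to 0.1 °C: CPT ≈ 73.1 °C

73.1 °C


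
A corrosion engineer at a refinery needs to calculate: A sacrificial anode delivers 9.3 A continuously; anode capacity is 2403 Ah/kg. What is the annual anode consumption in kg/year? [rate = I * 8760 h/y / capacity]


Annual consumption = current * hours per year / capacity
Rate = 9.3 * 8760 / 2403 = 33.9 kg/year

33.9 kg/year


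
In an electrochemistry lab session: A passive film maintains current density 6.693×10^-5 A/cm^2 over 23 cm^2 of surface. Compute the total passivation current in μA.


I = i_pass * A, then convert A → μA (×10^6)
I = 6.693×10^-5 * 23 * 10^6 = 1539.39 μA

1539.39 μA


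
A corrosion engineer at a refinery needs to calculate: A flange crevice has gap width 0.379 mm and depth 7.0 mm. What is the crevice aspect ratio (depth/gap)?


Aspect ratio = depth / gap
Ratio = 7.0 / 0.379 = 18.5

18.5


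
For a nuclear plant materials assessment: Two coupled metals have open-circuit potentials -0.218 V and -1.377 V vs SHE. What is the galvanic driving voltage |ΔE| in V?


Driving voltage is the absolute potential difference.
|ΔE| = |-0.218 − (-1.377)| = 1.159 V

1.159 V


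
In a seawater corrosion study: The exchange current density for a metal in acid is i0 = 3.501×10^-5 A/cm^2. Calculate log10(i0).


i0 = 3.501×10^-5 A/cm^2
log10(i0) = -4.456

-4.456


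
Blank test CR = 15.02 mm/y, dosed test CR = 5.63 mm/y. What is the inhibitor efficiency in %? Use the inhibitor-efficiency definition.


Apply the inhibitor-efficiency definition: IE = (CR_blank − CR_inh)/CR_blank × 100
IE = (15.02 − 5.63) / 15.02 × 100
IE = 9.39 / 15.02 × 100 = 62.5 %

62.5 %


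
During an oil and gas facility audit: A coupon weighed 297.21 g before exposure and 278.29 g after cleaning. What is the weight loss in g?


Weight loss = initial − final
WL = 297.21 − 278.29 = 18.92 g

18.92 g


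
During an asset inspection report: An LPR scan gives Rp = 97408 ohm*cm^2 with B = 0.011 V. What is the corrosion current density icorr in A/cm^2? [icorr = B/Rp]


Apply the Stern-Geary relation: icorr = B / Rp
icorr = 0.011 / 97408 = 1.129×10^-7 A/cm^2

1.129×10^-7 A/cm^2


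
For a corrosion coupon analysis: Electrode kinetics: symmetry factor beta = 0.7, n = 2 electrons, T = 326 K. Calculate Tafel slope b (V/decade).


Apply the Tafel slope relation: b = 2.303*R*T/(beta*n*F)
Numerator: 2.303 * 8.314 * 326 = 6241.97
Denominator: 0.7 * 2 * 96485 = 135079.0
b = 6241.97 / 135079.0 = 0.046 V/decade

0.046 V/decade


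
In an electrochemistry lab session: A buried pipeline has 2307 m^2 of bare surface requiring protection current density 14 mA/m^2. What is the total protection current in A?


I = area * current density, then convert mA → A (÷1000)
I = 2307 * 14 / 1000 = 32.3 A

32.3 A


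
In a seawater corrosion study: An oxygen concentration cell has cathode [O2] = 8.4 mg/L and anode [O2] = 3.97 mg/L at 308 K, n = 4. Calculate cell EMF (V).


Apply the Nernst concentration-cell relation: E = (RT/nF)*ln(C_cathode/C_anode)
RT/nF = 8.314*308/(4*96485) = 0.006635 V
ln(8.4/3.97) = 0.74947
E = 0.006635 * 0.74947 = 0.00497 V

0.00497 V


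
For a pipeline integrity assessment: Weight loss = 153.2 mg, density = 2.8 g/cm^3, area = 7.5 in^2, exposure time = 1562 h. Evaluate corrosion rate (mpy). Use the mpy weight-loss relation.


Apply the mpy weight-loss relation: CR = 534 * W / (D * A * T)
Numerator: 534 * 153.2 = 81808.8
Denominator: 2.8 * 7.5 * 1562 = 32802.0
CR = 81808.8 / 32802.0 = 2.494 mpy

2.494 mpy


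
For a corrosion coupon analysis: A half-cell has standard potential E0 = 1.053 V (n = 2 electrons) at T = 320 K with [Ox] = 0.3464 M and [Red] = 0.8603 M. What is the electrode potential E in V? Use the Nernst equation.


Apply the Nernst equation: E = E0 + (RT/nF)*ln([Ox]/[Red])
Step 1: RT/nF = 8.314*320/(2*96485) = 0.01378701 V
Step 2: [Ox]/[Red] = 0.3464/0.8603 = 0.40265
Step 3: ln(0.40265) = -0.909688
Step 4: correction = 0.01378701 * -0.909688 = -0.0125 V
E = 1.053 + -0.0125 = 1.0405 V

1.0405 V


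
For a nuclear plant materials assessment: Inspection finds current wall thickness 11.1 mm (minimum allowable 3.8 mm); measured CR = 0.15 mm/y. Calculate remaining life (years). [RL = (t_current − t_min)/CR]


Apply the remaining-life relation: RL = (t_current − t_min) / CR
RL = (11.1 − 3.8) / 0.15 = 7.3 / 0.15 = 48.7 years

48.7 years


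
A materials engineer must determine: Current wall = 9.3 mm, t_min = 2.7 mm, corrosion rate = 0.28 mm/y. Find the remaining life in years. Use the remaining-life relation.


Apply the remaining-life relation: RL = (t_current − t_min) / CR
RL = (9.3 − 2.7) / 0.28 = 6.6 / 0.28 = 23.6 years

23.6 years


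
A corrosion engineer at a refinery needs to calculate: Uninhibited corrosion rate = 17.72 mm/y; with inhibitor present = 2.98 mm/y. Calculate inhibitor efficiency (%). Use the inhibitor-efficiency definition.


Apply the inhibitor-efficiency definition: IE = (CR_blank − CR_inh)/CR_blank × 100
IE = (17.72 − 2.98) / 17.72 × 100
IE = 14.74 / 17.72 × 100 = 83.2 %

83.2 %


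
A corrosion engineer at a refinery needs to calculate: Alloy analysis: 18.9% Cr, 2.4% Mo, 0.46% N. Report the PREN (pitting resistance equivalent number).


Apply the PREN formula: PREN = Cr + 3.3*Mo + 16*N
PREN = 18.9 + 3.3*2.4 + 16*0.46
PREN = 18.9 + 7.92 + 7.36 = 34.18

34.18


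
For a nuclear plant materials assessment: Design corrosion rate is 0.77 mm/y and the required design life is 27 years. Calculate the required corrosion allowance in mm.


Corrosion allowance = CR × design life
CA = 0.77 * 27 = 20.79 mm

20.79 mm


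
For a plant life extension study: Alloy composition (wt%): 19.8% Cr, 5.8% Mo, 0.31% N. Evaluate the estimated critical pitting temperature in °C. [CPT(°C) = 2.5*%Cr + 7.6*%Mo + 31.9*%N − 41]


Apply the ASTM G48 empirical CPT estimate: CPT(°C) = 2.5*%Cr + 7.6*%Mo + 31.9*%N − 41
2.5*19.8 = 49.5; 7.6*5.8 = 44.08; 31.9*0.31 = 9.889
CPT = 49.5 + 44.08 + 9.889 − 41 = 62.469 °C
Rounded to 0.1 °C: CPT ≈ 62.5 °C

62.5 °C


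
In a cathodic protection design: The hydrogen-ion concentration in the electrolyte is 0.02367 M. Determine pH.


pH = −log10[H+]
pH = −log10(0.02367) = 1.63

1.63


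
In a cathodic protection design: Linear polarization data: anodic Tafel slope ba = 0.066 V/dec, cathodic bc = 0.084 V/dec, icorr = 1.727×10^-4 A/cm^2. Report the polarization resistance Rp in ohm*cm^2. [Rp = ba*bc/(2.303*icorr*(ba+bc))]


Apply the Stern-Geary equation: Rp = ba*bc / (2.303*icorr*(ba+bc))
ba*bc = 0.066*0.084 = 0.005544
ba+bc = 0.15; 2.303*icorr*(ba+bc) = 2.303*1.727×10^-4*0.15 = 5.9659215×10^-5
Rp = 0.005544 / 5.9659215×10^-5 = 92.93 ohm*cm^2

92.93 ohm*cm^2


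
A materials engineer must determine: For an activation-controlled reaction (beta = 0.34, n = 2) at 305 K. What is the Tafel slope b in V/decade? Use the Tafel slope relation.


Apply the Tafel slope relation: b = 2.303*R*T/(beta*n*F)
Numerator: 2.303 * 8.314 * 305 = 5839.88
Denominator: 0.34 * 2 * 96485 = 65609.8
b = 5839.88 / 65609.8 = 0.089 V/decade

0.089 V/decade


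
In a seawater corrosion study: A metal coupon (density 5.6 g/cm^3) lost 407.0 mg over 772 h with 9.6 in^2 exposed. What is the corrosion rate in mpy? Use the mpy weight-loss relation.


Apply the mpy weight-loss relation: CR = 534 * W / (D * A * T)
Numerator: 534 * 407.0 = 217338.0
Denominator: 5.6 * 9.6 * 772 = 41502.72
CR = 217338.0 / 41502.72 = 5.23672 mpy

5.23672 mpy


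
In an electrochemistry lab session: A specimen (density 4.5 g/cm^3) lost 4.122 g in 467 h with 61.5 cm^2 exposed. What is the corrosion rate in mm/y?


Apply the mm/y weight-loss relation: CR = 87600 * W / (D * A * T)
Numerator: 87600 * 4.122 = 361087.2
Denominator: 4.5 * 61.5 * 467 = 129242.25
CR = 361087.2 / 129242.25 = 2.79388 mm/y

2.79388 mm/y


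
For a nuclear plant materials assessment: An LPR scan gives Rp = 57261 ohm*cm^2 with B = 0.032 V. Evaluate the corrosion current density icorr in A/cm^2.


Apply the Stern-Geary relation: icorr = B / Rp
icorr = 0.032 / 57261 = 5.588×10^-7 A/cm^2

5.588×10^-7 A/cm^2


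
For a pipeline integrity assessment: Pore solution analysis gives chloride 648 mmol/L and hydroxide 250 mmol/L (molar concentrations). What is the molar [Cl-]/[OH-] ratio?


Threshold parameter = [Cl-] / [OH-] (molar basis; both in mmol/L, so units cancel)
Ratio = 648 / 250 = 2.59

2.59


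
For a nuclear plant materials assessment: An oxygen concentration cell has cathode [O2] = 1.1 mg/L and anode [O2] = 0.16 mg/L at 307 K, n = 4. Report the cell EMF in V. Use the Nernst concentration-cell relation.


Apply the Nernst concentration-cell relation: E = (RT/nF)*ln(C_cathode/C_anode)
RT/nF = 8.314*307/(4*96485) = 0.00661346 V
ln(1.1/0.16) = 1.92789
E = 0.00661346 * 1.92789 = 0.01275 V

0.01275 V


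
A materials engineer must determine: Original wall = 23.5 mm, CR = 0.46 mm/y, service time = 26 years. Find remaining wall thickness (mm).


Remaining wall = original − CR × time
t = 23.5 − 0.46*26 = 23.5 − 11.96 = 11.54 mm

11.54 mm


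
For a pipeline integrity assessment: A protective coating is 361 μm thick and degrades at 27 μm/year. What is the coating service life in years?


Service life = thickness / degradation rate
Life = 361 / 27 = 13.4 years

13.4 years


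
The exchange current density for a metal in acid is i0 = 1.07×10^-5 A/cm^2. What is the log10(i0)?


i0 = 1.07×10^-5 A/cm^2
log10(i0) = -4.971

-4.971


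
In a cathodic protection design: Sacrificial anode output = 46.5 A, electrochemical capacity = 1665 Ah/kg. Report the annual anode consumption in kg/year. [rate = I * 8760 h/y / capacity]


Annual consumption = current * hours per year / capacity
Rate = 46.5 * 8760 / 1665 = 244.6 kg/year

244.6 kg/year


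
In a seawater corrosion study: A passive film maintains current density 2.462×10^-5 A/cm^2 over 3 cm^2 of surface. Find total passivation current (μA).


I = i_pass * A, then convert A → μA (×10^6)
I = 2.462×10^-5 * 3 * 10^6 = 73.86 μA

73.86 μA


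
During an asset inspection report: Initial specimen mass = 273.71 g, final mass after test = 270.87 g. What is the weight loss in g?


Weight loss = initial − final
WL = 273.71 − 270.87 = 2.84 g

2.84 g


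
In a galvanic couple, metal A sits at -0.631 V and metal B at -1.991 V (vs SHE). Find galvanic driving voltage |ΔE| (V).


Driving voltage is the absolute potential difference.
|ΔE| = |-0.631 − (-1.991)| = 1.36 V

1.36 V


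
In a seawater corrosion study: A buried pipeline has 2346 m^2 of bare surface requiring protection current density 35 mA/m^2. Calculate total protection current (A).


I = area * current density, then convert mA → A (÷1000)
I = 2346 * 35 / 1000 = 82.11 A

82.11 A


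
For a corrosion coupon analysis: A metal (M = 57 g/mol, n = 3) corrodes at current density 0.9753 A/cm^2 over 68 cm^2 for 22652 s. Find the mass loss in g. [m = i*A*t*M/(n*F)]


Apply Faraday's law: m = i*A*t*M / (n*F)
Total charge passed Q = i*A*t = 0.9753*68*22652 = 1502289.7008 C
m = Q*M/(n*F) = 1502289.7008*57/(3*96485) = 295.83359 g

295.83359 g


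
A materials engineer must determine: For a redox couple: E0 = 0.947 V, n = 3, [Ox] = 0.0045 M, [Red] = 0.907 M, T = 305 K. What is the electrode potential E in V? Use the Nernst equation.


Apply the Nernst equation: E = E0 + (RT/nF)*ln([Ox]/[Red])
Step 1: RT/nF = 8.314*305/(3*96485) = 0.0087605 V
Step 2: [Ox]/[Red] = 0.0045/0.907 = 0.004961
Step 3: ln(0.004961) = -5.306148
Step 4: correction = 0.0087605 * -5.306148 = -0.0465 V
E = 0.947 + -0.0465 = 0.9005 V

0.9005 V


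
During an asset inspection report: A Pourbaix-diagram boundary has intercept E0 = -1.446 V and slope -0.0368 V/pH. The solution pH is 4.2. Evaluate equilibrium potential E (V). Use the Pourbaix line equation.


Apply the Pourbaix line equation: E = E0 + slope*pH
E = -1.446 + (-0.0368)*4.2 = -1.446 + (-0.15456) = -1.60056 V
Rounded to 3 decimal places: E = -1.601 V

-1.601 V


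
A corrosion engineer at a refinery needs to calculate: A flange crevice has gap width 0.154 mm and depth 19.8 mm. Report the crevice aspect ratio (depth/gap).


Aspect ratio = depth / gap
Ratio = 19.8 / 0.154 = 128.6

128.6


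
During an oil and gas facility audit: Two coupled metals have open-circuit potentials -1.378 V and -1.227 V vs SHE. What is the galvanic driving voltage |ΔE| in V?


Driving voltage is the absolute potential difference.
|ΔE| = |-1.378 − (-1.227)| = 0.151 V

0.151 V


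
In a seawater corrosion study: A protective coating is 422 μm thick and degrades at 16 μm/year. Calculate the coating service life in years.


Service life = thickness / degradation rate
Life = 422 / 16 = 26.4 years

26.4 years


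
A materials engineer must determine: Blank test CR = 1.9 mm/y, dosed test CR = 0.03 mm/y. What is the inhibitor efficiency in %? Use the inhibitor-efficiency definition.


Apply the inhibitor-efficiency definition: IE = (CR_blank − CR_inh)/CR_blank × 100
IE = (1.9 − 0.03) / 1.9 × 100
IE = 1.87 / 1.9 × 100 = 98.4 %

98.4 %


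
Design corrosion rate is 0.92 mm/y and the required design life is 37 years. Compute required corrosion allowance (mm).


Corrosion allowance = CR × design life
CA = 0.92 * 37 = 34.04 mm

34.04 mm


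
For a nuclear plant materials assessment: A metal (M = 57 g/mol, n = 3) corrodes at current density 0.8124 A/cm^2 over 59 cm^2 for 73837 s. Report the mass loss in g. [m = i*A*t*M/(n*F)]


Apply Faraday's law: m = i*A*t*M / (n*F)
Total charge passed Q = i*A*t = 0.8124*59*73837 = 3539125.5492 C
m = Q*M/(n*F) = 3539125.5492*57/(3*96485) = 696.93098 g

696.93098 g


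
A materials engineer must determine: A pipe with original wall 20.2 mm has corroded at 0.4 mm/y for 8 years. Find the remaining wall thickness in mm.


Remaining wall = original − CR × time
t = 20.2 − 0.4*8 = 20.2 − 3.2 = 17.0 mm

17.0 mm


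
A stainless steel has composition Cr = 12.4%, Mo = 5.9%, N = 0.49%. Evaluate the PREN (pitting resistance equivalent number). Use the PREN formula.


Apply the PREN formula: PREN = Cr + 3.3*Mo + 16*N
PREN = 12.4 + 3.3*5.9 + 16*0.49
PREN = 12.4 + 19.47 + 7.84 = 39.71

39.71


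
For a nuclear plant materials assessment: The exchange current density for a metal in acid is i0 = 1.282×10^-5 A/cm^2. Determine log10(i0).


i0 = 1.282×10^-5 A/cm^2
log10(i0) = -4.892

-4.892


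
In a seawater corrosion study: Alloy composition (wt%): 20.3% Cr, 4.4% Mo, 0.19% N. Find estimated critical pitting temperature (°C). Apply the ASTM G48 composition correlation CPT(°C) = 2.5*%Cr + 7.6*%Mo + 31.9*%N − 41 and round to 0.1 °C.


Apply the ASTM G48 empirical CPT estimate: CPT(°C) = 2.5*%Cr + 7.6*%Mo + 31.9*%N − 41
2.5*20.3 = 50.75; 7.6*4.4 = 33.44; 31.9*0.19 = 6.061
CPT = 50.75 + 33.44 + 6.061 − 41 = 49.251 °C
Rounded to 0.1 °C: CPT ≈ 49.3 °C

49.3 °C


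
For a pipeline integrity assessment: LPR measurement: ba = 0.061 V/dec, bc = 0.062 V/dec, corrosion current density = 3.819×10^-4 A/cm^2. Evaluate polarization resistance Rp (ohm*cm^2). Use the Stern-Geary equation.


Apply the Stern-Geary equation: Rp = ba*bc / (2.303*icorr*(ba+bc))
ba*bc = 0.061*0.062 = 0.003782
ba+bc = 0.123; 2.303*icorr*(ba+bc) = 2.303*3.819×10^-4*0.123 = 1.0818043×10^-4
Rp = 0.003782 / 1.0818043×10^-4 = 35.0 ohm*cm^2

35.0 ohm*cm^2


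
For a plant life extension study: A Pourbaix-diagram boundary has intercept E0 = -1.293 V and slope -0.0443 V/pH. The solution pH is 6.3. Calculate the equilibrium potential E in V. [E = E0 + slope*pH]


Apply the Pourbaix line equation: E = E0 + slope*pH
E = -1.293 + (-0.0443)*6.3 = -1.293 + (-0.27909) = -1.57209 V
Rounded to 3 decimal places: E = -1.572 V

-1.572 V


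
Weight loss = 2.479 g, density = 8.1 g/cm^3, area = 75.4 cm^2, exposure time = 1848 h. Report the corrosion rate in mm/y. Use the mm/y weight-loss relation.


Apply the mm/y weight-loss relation: CR = 87600 * W / (D * A * T)
Numerator: 87600 * 2.479 = 217160.4
Denominator: 8.1 * 75.4 * 1848 = 1128647.52
CR = 217160.4 / 1128647.52 = 0.19241 mm/y

0.19241 mm/y


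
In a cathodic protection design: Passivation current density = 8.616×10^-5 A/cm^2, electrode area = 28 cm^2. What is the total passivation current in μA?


I = i_pass * A, then convert A → μA (×10^6)
I = 8.616×10^-5 * 28 * 10^6 = 2412.48 μA

2412.48 μA


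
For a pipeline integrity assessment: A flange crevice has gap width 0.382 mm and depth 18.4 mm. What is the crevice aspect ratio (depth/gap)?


Aspect ratio = depth / gap
Ratio = 18.4 / 0.382 = 48.2

48.2


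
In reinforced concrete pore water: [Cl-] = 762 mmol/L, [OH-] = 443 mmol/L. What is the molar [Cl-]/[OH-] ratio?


Threshold parameter = [Cl-] / [OH-] (molar basis; both in mmol/L, so units cancel)
Ratio = 762 / 443 = 1.72

1.72


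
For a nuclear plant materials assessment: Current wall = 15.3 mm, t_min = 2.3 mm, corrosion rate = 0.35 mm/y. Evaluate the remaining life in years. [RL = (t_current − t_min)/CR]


Apply the remaining-life relation: RL = (t_current − t_min) / CR
RL = (15.3 − 2.3) / 0.35 = 13.0 / 0.35 = 37.1 years

37.1 years


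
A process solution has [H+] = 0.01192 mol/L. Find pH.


pH = −log10[H+]
pH = −log10(0.01192) = 1.92

1.92


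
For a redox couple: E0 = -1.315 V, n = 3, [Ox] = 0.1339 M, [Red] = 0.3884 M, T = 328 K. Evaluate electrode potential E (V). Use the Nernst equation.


Apply the Nernst equation: E = E0 + (RT/nF)*ln([Ox]/[Red])
Step 1: RT/nF = 8.314*328/(3*96485) = 0.00942113 V
Step 2: [Ox]/[Red] = 0.1339/0.3884 = 0.344748
Step 3: ln(0.344748) = -1.064942
Step 4: correction = 0.00942113 * -1.064942 = -0.01 V
E = -1.315 + -0.01 = -1.325 V

-1.325 V


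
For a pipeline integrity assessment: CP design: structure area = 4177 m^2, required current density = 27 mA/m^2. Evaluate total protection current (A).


I = area * current density, then convert mA → A (÷1000)
I = 4177 * 27 / 1000 = 112.78 A

112.78 A


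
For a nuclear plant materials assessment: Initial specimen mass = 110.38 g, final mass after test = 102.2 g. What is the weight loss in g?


Weight loss = initial − final
WL = 110.38 − 102.2 = 8.18 g

8.18 g


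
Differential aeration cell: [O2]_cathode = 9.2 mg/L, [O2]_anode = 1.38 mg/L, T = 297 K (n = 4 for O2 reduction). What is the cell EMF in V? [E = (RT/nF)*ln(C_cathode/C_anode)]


Apply the Nernst concentration-cell relation: E = (RT/nF)*ln(C_cathode/C_anode)
RT/nF = 8.314*297/(4*96485) = 0.00639804 V
ln(9.2/1.38) = 1.89712
E = 0.00639804 * 1.89712 = 0.01214 V

0.01214 V


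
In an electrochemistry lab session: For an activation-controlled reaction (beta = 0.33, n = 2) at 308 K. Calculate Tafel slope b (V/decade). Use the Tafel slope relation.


Apply the Tafel slope relation: b = 2.303*R*T/(beta*n*F)
Numerator: 2.303 * 8.314 * 308 = 5897.32
Denominator: 0.33 * 2 * 96485 = 63680.1
b = 5897.32 / 63680.1 = 0.0926 V/decade

0.0926 V/decade


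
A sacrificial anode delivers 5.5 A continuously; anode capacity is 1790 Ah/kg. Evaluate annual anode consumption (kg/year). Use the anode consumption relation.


Annual consumption = current * hours per year / capacity
Rate = 5.5 * 8760 / 1790 = 26.9 kg/year

26.9 kg/year


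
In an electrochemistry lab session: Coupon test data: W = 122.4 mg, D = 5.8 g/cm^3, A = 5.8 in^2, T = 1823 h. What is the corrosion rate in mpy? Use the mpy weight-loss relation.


Apply the mpy weight-loss relation: CR = 534 * W / (D * A * T)
Numerator: 534 * 122.4 = 65361.6
Denominator: 5.8 * 5.8 * 1823 = 61325.72
CR = 65361.6 / 61325.72 = 1.06581 mpy

1.06581 mpy


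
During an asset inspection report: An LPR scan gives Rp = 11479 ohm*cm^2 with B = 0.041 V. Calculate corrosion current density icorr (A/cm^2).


Apply the Stern-Geary relation: icorr = B / Rp
icorr = 0.041 / 11479 = 3.572×10^-6 A/cm^2

3.572×10^-6 A/cm^2


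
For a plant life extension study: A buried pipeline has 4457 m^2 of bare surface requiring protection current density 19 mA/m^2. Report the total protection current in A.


I = area * current density, then convert mA → A (÷1000)
I = 4457 * 19 / 1000 = 84.68 A

84.68 A


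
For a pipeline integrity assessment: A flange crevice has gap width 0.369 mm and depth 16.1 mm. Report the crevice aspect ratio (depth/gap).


Aspect ratio = depth / gap
Ratio = 16.1 / 0.369 = 43.6

43.6


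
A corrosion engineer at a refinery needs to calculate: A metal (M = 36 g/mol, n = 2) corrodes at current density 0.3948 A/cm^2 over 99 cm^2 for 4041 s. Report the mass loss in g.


Apply Faraday's law: m = i*A*t*M / (n*F)
Total charge passed Q = i*A*t = 0.3948*99*4041 = 157943.2932 C
m = Q*M/(n*F) = 157943.2932*36/(2*96485) = 29.466 g

29.466 g


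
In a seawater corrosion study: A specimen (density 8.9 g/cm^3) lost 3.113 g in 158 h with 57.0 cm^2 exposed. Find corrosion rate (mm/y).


Apply the mm/y weight-loss relation: CR = 87600 * W / (D * A * T)
Numerator: 87600 * 3.113 = 272698.8
Denominator: 8.9 * 57.0 * 158 = 80153.4
CR = 272698.8 / 80153.4 = 3.4022 mm/y

3.4022 mm/y


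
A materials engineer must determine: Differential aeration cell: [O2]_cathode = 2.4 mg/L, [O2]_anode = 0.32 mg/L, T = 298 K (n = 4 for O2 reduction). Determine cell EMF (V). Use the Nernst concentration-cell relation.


Apply the Nernst concentration-cell relation: E = (RT/nF)*ln(C_cathode/C_anode)
RT/nF = 8.314*298/(4*96485) = 0.00641958 V
ln(2.4/0.32) = 2.0149
E = 0.00641958 * 2.0149 = 0.01293 V

0.01293 V


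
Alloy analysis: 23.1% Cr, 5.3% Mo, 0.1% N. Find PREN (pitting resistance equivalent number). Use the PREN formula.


Apply the PREN formula: PREN = Cr + 3.3*Mo + 16*N
PREN = 23.1 + 3.3*5.3 + 16*0.1
PREN = 23.1 + 17.49 + 1.6 = 42.19

42.19


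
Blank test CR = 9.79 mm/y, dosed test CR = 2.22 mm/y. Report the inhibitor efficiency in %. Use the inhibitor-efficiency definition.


Apply the inhibitor-efficiency definition: IE = (CR_blank − CR_inh)/CR_blank × 100
IE = (9.79 − 2.22) / 9.79 × 100
IE = 7.57 / 9.79 × 100 = 77.3 %

77.3 %


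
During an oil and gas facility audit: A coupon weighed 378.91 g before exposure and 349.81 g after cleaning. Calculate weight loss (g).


Weight loss = initial − final
WL = 378.91 − 349.81 = 29.1 g

29.1 g


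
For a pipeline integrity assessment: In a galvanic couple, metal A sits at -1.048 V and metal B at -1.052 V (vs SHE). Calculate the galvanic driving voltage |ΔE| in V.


Driving voltage is the absolute potential difference.
|ΔE| = |-1.048 − (-1.052)| = 0.004 V

0.004 V


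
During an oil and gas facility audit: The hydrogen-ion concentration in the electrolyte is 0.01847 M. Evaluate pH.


pH = −log10[H+]
pH = −log10(0.01847) = 1.73

1.73


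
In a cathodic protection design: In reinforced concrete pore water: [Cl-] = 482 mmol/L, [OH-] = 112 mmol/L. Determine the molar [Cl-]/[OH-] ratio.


Threshold parameter = [Cl-] / [OH-] (molar basis; both in mmol/L, so units cancel)
Ratio = 482 / 112 = 4.3

4.3


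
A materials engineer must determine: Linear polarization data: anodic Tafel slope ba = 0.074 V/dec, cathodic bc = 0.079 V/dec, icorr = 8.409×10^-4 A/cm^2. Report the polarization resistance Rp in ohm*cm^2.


Apply the Stern-Geary equation: Rp = ba*bc / (2.303*icorr*(ba+bc))
ba*bc = 0.074*0.079 = 0.005846
ba+bc = 0.153; 2.303*icorr*(ba+bc) = 2.303*8.409×10^-4*0.153 = 2.9629868×10^-4
Rp = 0.005846 / 2.9629868×10^-4 = 19.7 ohm*cm^2

19.7 ohm*cm^2


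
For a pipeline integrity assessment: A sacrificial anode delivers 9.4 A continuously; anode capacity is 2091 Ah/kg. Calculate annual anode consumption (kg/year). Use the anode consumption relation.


Annual consumption = current * hours per year / capacity
Rate = 9.4 * 8760 / 2091 = 39.4 kg/year

39.4 kg/year
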